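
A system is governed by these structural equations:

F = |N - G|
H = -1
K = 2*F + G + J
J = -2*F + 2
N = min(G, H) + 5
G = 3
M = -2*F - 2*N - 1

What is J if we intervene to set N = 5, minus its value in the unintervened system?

-2

do(N=5) replaces the equation N = min(G, H) + 5 with the constant N = 5.
F = |N - G|  [with N=5, G=3]  = 2
J = -2*F + 2  [with F=2]  = -2
Without intervention: N = min(G, H) + 5  [with G=3, H=-1]  = 4; F = |N - G|  [with N=4, G=3]  = 1; J = -2*F + 2  [with F=1]  = 0.
Change = -2 − 0 = -2.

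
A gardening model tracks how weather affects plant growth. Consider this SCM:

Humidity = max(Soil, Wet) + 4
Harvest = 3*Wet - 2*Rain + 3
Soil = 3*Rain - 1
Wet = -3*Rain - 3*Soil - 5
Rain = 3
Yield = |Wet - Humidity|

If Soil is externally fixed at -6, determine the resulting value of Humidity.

Under do(Soil=-6), the mechanism Soil = 3*Rain - 1 is discarded; Soil is fixed at -6.
Wet = -3*Rain - 3*Soil - 5  [with Rain=3, Soil=-6]  = 4
Humidity = max(Soil, Wet) + 4  [with Soil=-6, Wet=4]  = 8

8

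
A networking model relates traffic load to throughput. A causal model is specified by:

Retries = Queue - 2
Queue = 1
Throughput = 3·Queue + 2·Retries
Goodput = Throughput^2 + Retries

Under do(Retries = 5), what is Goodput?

174

Under do(Retries=5), the mechanism Retries = Queue - 2 is discarded; Retries is fixed at 5.
Throughput = 3·Queue + 2·Retries  [with Queue=1, Retries=5]  = 13
Goodput = Throughput^2 + Retries  [with Throughput=13, Retries=5]  = 174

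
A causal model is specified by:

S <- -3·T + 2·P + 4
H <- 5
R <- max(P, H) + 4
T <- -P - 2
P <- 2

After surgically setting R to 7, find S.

do(R=7) replaces the equation R <- max(P, H) + 4 with the constant R = 7.
S is not downstream of the intervention, so its value is determined by the original equations.
T = -P - 2  [with P=2]  = -4
S = -3·T + 2·P + 4  [with T=-4, P=2]  = 20

20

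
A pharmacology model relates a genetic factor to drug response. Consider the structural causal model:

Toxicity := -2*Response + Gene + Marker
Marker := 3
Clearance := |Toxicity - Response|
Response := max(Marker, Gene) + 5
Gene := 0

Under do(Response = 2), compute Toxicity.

-1

The intervention breaks the incoming arrows to Response: Response := max(Marker, Gene) + 5 no longer applies, and Response = 2.
Toxicity = -2*Response + Gene + Marker  [with Response=2, Gene=0, Marker=3]  = -1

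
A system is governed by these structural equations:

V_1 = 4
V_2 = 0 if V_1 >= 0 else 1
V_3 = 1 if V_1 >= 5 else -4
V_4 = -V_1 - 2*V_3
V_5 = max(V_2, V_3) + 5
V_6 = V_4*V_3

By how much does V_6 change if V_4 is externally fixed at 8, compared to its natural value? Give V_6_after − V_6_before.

-16

Under do(V_4=8), the mechanism V_4 = -V_1 - 2*V_3 is discarded; V_4 is fixed at 8.
V_3 = 1 if V_1 >= 5 else -4  [with V_1=4]  = -4
V_6 = V_4*V_3  [with V_4=8, V_3=-4]  = -32
Without intervention: V_3 = 1 if V_1 >= 5 else -4  [with V_1=4]  = -4; V_4 = -V_1 - 2*V_3  [with V_1=4, V_3=-4]  = 4; V_6 = V_4*V_3  [with V_4=4, V_3=-4]  = -16.
Change = -32 − (-16) = -16.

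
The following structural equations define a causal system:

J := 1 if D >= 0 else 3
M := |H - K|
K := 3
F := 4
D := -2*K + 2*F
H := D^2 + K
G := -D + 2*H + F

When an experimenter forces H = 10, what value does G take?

22

The intervention breaks the incoming arrows to H: H := D^2 + K no longer applies, and H = 10.
D = -2*K + 2*F  [with K=3, F=4]  = 2
G = -D + 2*H + F  [with D=2, H=10, F=4]  = 22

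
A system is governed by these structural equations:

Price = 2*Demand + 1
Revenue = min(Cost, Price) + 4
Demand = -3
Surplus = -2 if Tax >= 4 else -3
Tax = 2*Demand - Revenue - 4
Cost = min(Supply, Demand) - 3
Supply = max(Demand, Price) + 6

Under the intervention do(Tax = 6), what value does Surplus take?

-2

Intervening sets Tax = 6 and removes its equation (Tax = 2*Demand - Revenue - 4).
Surplus = -2 if Tax >= 4 else -3  [with Tax=6]  = -2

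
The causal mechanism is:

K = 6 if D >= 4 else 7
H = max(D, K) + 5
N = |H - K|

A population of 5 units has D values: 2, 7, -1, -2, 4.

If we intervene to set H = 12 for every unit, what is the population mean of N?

The intervention sets H=12 in all 5 units regardless of D. Recomputing N per unit gives 5, 6, 5, 5, 6; average 5.4.

5.4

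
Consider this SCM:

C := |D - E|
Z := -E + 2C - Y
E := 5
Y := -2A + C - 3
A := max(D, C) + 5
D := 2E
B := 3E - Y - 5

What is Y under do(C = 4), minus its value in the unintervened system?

do(C=4) replaces the equation C := |D - E| with the constant C = 4.
D = 2E  [with E=5]  = 10
A = max(D, C) + 5  [with D=10, C=4]  = 15
Y = -2A + C - 3  [with A=15, C=4]  = -29
Without intervention: D = 2E  [with E=5]  = 10; C = |D - E|  [with D=10, E=5]  = 5; A = max(D, C) + 5  [with D=10, C=5]  = 15; Y = -2A + C - 3  [with A=15, C=5]  = -28.
Change = -29 − (-28) = -1.

-1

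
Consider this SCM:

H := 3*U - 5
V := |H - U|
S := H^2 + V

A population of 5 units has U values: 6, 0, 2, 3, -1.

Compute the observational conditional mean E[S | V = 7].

Conditioning on V=7 selects the 2 unit(s) with U ∈ {6, -1}. Their S values: 176, 71. Mean = 123.5.

123.5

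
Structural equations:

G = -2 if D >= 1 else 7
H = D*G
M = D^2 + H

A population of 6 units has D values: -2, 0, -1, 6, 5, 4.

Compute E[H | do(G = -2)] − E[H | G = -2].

6

Under do(G=-2), G's equation is replaced by G=-2 for every unit. Per-unit H: 4, 0, 2, -12, -10, -8. Mean = -4.
Observing G=-2 restricts to units where G's equation naturally yields -2: D ∈ {6, 5, 4}. In that subpopulation H = -12, -10, -8, mean -10.
Difference = -4 − (-10) = 6.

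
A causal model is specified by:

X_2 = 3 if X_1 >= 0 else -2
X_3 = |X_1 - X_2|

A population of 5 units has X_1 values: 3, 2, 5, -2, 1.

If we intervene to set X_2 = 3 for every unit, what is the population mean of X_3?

2

Every unit gets X_2=3 under the intervention. X_3 values become 0, 1, 2, 5, 2; E[X_3|do(X_2=3)] = 2.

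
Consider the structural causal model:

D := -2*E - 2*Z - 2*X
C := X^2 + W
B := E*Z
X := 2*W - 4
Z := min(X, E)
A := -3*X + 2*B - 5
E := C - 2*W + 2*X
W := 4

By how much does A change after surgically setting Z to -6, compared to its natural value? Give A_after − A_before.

-400

Under do(Z=-6), the mechanism Z := min(X, E) is discarded; Z is fixed at -6.
X = 2*W - 4  [with W=4]  = 4
C = X^2 + W  [with X=4, W=4]  = 20
E = C - 2*W + 2*X  [with C=20, W=4, X=4]  = 20
B = E*Z  [with E=20, Z=-6]  = -120
A = -3*X + 2*B - 5  [with X=4, B=-120]  = -257
Without intervention: X = 2*W - 4  [with W=4]  = 4; C = X^2 + W  [with X=4, W=4]  = 20; E = C - 2*W + 2*X  [with C=20, W=4, X=4]  = 20; Z = min(X, E)  [with X=4, E=20]  = 4; B = E*Z  [with E=20, Z=4]  = 80; A = -3*X + 2*B - 5  [with X=4, B=80]  = 143.
Change = -257 − 143 = -400.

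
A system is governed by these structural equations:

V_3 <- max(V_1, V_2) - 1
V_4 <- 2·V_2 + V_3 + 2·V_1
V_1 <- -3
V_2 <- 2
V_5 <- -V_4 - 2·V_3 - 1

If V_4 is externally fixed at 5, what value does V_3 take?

Under do(V_4=5), the mechanism V_4 <- 2·V_2 + V_3 + 2·V_1 is discarded; V_4 is fixed at 5.
Since V_3 is not a descendant of the intervened variable, it is unaffected.
V_3 = max(V_1, V_2) - 1  [with V_1=-3, V_2=2]  = 1

1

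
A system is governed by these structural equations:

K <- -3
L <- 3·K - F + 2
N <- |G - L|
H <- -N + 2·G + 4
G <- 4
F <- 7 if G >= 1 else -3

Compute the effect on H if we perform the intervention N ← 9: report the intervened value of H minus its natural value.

9

The intervention breaks the incoming arrows to N: N <- |G - L| no longer applies, and N = 9.
H = -N + 2·G + 4  [with N=9, G=4]  = 3
Without intervention: F = 7 if G >= 1 else -3  [with G=4]  = 7; L = 3·K - F + 2  [with K=-3, F=7]  = -14; N = |G - L|  [with G=4, L=-14]  = 18; H = -N + 2·G + 4  [with N=18, G=4]  = -6.
Change = 3 − (-6) = 9.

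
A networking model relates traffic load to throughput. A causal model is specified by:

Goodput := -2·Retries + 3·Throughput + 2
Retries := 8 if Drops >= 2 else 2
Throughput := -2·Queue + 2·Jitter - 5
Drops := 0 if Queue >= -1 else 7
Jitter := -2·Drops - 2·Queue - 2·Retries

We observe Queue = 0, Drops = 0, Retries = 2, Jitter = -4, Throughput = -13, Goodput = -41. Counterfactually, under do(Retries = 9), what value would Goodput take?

-139

The intervention breaks the incoming arrows to Retries: Retries := 8 if Drops >= 2 else 2 no longer applies, and Retries = 9.
Drops = 0 if Queue >= -1 else 7  [with Queue=0]  = 0
Jitter = -2·Drops - 2·Queue - 2·Retries  [with Drops=0, Queue=0, Retries=9]  = -18
Throughput = -2·Queue + 2·Jitter - 5  [with Queue=0, Jitter=-18]  = -41
Goodput = -2·Retries + 3·Throughput + 2  [with Retries=9, Throughput=-41]  = -139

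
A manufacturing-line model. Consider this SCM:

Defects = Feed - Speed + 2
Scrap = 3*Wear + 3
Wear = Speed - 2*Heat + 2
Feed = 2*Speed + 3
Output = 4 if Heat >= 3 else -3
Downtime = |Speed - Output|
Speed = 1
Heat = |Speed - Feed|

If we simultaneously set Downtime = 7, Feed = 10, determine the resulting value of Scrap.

The joint intervention fixes Downtime = 7, Feed = 10, removing each variable's own equation.
Heat = |Speed - Feed|  [with Speed=1, Feed=10]  = 9
Wear = Speed - 2*Heat + 2  [with Speed=1, Heat=9]  = -15
Scrap = 3*Wear + 3  [with Wear=-15]  = -42

-42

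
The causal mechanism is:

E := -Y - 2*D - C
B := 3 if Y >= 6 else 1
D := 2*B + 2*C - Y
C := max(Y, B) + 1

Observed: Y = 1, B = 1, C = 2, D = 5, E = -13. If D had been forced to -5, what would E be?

7

Intervening sets D = -5 and removes its equation (D := 2*B + 2*C - Y).
B = 3 if Y >= 6 else 1  [with Y=1]  = 1
C = max(Y, B) + 1  [with Y=1, B=1]  = 2
E = -Y - 2*D - C  [with Y=1, D=-5, C=2]  = 7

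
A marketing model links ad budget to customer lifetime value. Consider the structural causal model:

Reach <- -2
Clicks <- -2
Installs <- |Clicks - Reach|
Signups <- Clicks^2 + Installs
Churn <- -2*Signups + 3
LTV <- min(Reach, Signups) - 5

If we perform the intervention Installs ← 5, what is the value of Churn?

do(Installs=5) replaces the equation Installs <- |Clicks - Reach| with the constant Installs = 5.
Signups = Clicks^2 + Installs  [with Clicks=-2, Installs=5]  = 9
Churn = -2*Signups + 3  [with Signups=9]  = -15

-15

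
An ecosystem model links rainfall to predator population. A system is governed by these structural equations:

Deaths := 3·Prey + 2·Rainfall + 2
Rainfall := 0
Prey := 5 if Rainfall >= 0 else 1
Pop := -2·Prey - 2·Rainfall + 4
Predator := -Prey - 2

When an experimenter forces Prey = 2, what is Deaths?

Under do(Prey=2), the mechanism Prey := 5 if Rainfall >= 0 else 1 is discarded; Prey is fixed at 2.
Deaths = 3·Prey + 2·Rainfall + 2  [with Prey=2, Rainfall=0]  = 8

8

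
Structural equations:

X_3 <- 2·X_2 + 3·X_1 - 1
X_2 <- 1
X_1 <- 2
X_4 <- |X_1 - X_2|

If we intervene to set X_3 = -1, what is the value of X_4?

1

The intervention breaks the incoming arrows to X_3: X_3 <- 2·X_2 + 3·X_1 - 1 no longer applies, and X_3 = -1.
X_4 is not downstream of the intervention, so its value is determined by the original equations.
X_4 = |X_1 - X_2|  [with X_1=2, X_2=1]  = 1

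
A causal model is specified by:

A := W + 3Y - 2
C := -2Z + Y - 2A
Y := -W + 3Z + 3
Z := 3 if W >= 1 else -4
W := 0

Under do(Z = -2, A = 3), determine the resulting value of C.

-5

Setting Z = -2, A = 3 by intervention discards those variables' equations.
Y = -W + 3Z + 3  [with W=0, Z=-2]  = -3
C = -2Z + Y - 2A  [with Z=-2, Y=-3, A=3]  = -5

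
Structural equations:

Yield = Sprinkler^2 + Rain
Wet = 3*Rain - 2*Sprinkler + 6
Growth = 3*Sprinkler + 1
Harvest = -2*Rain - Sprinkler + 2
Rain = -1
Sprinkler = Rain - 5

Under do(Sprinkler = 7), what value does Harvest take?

-3

Under do(Sprinkler=7), the mechanism Sprinkler = Rain - 5 is discarded; Sprinkler is fixed at 7.
Harvest = -2*Rain - Sprinkler + 2  [with Rain=-1, Sprinkler=7]  = -3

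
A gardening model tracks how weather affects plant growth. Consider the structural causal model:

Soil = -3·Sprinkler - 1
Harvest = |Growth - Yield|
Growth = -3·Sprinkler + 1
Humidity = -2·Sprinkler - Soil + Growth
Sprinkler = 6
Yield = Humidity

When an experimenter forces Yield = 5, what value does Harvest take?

The intervention breaks the incoming arrows to Yield: Yield = Humidity no longer applies, and Yield = 5.
Growth = -3·Sprinkler + 1  [with Sprinkler=6]  = -17
Harvest = |Growth - Yield|  [with Growth=-17, Yield=5]  = 22

22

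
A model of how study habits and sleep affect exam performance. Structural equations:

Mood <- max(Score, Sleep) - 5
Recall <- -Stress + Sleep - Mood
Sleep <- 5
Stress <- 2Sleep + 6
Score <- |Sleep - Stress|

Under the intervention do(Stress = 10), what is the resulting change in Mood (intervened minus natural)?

-6

Under do(Stress=10), the mechanism Stress <- 2Sleep + 6 is discarded; Stress is fixed at 10.
Score = |Sleep - Stress|  [with Sleep=5, Stress=10]  = 5
Mood = max(Score, Sleep) - 5  [with Score=5, Sleep=5]  = 0
Without intervention: Stress = 2Sleep + 6  [with Sleep=5]  = 16; Score = |Sleep - Stress|  [with Sleep=5, Stress=16]  = 11; Mood = max(Score, Sleep) - 5  [with Score=11, Sleep=5]  = 6.
Change = 0 − 6 = -6.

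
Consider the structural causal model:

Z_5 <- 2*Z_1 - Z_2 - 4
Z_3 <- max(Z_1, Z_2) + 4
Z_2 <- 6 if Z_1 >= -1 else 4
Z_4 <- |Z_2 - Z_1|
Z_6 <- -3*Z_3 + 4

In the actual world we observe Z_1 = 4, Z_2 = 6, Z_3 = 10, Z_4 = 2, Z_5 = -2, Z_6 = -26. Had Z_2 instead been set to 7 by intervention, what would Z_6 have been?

Under do(Z_2=7), the mechanism Z_2 <- 6 if Z_1 >= -1 else 4 is discarded; Z_2 is fixed at 7.
Z_3 = max(Z_1, Z_2) + 4  [with Z_1=4, Z_2=7]  = 11
Z_6 = -3*Z_3 + 4  [with Z_3=11]  = -29

-29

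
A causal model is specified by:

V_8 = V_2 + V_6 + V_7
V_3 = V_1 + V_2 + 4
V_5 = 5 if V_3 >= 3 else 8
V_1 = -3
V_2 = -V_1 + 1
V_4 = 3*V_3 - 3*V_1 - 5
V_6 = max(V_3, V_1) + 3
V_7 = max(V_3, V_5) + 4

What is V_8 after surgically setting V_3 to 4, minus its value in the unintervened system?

-1

The intervention breaks the incoming arrows to V_3: V_3 = V_1 + V_2 + 4 no longer applies, and V_3 = 4.
V_2 = -V_1 + 1  [with V_1=-3]  = 4
V_5 = 5 if V_3 >= 3 else 8  [with V_3=4]  = 5
V_6 = max(V_3, V_1) + 3  [with V_3=4, V_1=-3]  = 7
V_7 = max(V_3, V_5) + 4  [with V_3=4, V_5=5]  = 9
V_8 = V_2 + V_6 + V_7  [with V_2=4, V_6=7, V_7=9]  = 20
Without intervention: V_2 = -V_1 + 1  [with V_1=-3]  = 4; V_3 = V_1 + V_2 + 4  [with V_1=-3, V_2=4]  = 5; V_5 = 5 if V_3 >= 3 else 8  [with V_3=5]  = 5; V_6 = max(V_3, V_1) + 3  [with V_3=5, V_1=-3]  = 8; V_7 = max(V_3, V_5) + 4  [with V_3=5, V_5=5]  = 9; V_8 = V_2 + V_6 + V_7  [with V_2=4, V_6=8, V_7=9]  = 21.
Change = 20 − 21 = -1.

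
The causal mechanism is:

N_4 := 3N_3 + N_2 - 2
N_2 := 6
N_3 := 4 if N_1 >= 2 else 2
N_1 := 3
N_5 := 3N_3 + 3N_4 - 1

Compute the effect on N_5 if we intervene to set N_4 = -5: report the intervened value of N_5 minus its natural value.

Intervening sets N_4 = -5 and removes its equation (N_4 := 3N_3 + N_2 - 2).
N_3 = 4 if N_1 >= 2 else 2  [with N_1=3]  = 4
N_5 = 3N_3 + 3N_4 - 1  [with N_3=4, N_4=-5]  = -4
Without intervention: N_3 = 4 if N_1 >= 2 else 2  [with N_1=3]  = 4; N_4 = 3N_3 + N_2 - 2  [with N_3=4, N_2=6]  = 16; N_5 = 3N_3 + 3N_4 - 1  [with N_3=4, N_4=16]  = 59.
Change = -4 − 59 = -63.

-63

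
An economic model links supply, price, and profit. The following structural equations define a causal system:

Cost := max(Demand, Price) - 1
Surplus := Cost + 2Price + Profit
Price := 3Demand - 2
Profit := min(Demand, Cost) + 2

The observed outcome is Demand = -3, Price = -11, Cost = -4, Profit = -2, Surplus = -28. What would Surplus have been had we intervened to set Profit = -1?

Intervening sets Profit = -1 and removes its equation (Profit := min(Demand, Cost) + 2).
Price = 3Demand - 2  [with Demand=-3]  = -11
Cost = max(Demand, Price) - 1  [with Demand=-3, Price=-11]  = -4
Surplus = Cost + 2Price + Profit  [with Cost=-4, Price=-11, Profit=-1]  = -27

-27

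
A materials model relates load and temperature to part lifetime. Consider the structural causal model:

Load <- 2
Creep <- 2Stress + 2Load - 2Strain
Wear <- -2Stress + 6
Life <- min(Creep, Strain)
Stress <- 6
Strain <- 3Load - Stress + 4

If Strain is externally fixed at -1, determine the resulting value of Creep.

18

The intervention breaks the incoming arrows to Strain: Strain <- 3Load - Stress + 4 no longer applies, and Strain = -1.
Creep = 2Stress + 2Load - 2Strain  [with Stress=6, Load=2, Strain=-1]  = 18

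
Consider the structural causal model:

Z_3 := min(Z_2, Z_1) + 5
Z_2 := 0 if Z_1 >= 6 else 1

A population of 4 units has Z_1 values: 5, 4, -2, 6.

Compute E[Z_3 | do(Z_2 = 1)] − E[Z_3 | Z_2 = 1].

do(Z_2=1) breaks Z_2's dependence on Z_1. With Z_2=1 fixed, Z_3 across the units is 6, 6, 3, 6, mean 5.25.
E[Z_3|Z_2=1] averages over only the 3 units with Z_2=1 (Z_1 = 5, 4, -2): Z_3 = 6, 6, 3, mean 5.
Difference = 5.25 − 5 = 0.25.

0.25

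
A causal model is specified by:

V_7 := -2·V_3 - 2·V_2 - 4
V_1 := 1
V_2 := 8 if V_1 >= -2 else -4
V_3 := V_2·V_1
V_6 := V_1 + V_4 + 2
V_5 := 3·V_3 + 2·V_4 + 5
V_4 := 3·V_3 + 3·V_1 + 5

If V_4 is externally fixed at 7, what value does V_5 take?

43

Intervening sets V_4 = 7 and removes its equation (V_4 := 3·V_3 + 3·V_1 + 5).
V_2 = 8 if V_1 >= -2 else -4  [with V_1=1]  = 8
V_3 = V_2·V_1  [with V_2=8, V_1=1]  = 8
V_5 = 3·V_3 + 2·V_4 + 5  [with V_3=8, V_4=7]  = 43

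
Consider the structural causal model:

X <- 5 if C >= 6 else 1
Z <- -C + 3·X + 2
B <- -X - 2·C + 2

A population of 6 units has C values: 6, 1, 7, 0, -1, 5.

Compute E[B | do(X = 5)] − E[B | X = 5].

The intervention sets X=5 in all 6 units regardless of C. Recomputing B per unit gives -15, -5, -17, -3, -1, -13; average -9.
Observing X=5 restricts to units where X's equation naturally yields 5: C ∈ {6, 7}. In that subpopulation B = -15, -17, mean -16.
Difference = -9 − (-16) = 7.

7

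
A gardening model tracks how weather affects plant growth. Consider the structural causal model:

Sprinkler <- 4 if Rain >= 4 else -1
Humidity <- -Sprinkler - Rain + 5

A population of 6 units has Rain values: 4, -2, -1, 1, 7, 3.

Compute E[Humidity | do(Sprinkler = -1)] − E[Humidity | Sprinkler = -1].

-1.75

Under do(Sprinkler=-1), Sprinkler's equation is replaced by Sprinkler=-1 for every unit. Per-unit Humidity: 2, 8, 7, 5, -1, 3. Mean = 4.
Conditioning on Sprinkler=-1 selects the 4 unit(s) with Rain ∈ {-2, -1, 1, 3}. Their Humidity values: 8, 7, 5, 3. Mean = 5.75.
Difference = 4 − 5.75 = -1.75.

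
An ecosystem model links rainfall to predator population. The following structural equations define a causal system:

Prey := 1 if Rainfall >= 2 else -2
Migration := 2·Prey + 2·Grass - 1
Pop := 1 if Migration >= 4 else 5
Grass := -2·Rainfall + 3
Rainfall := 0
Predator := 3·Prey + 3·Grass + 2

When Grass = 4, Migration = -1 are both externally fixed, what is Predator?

8

The joint intervention fixes Grass = 4, Migration = -1, removing each variable's own equation.
Prey = 1 if Rainfall >= 2 else -2  [with Rainfall=0]  = -2
Predator = 3·Prey + 3·Grass + 2  [with Prey=-2, Grass=4]  = 8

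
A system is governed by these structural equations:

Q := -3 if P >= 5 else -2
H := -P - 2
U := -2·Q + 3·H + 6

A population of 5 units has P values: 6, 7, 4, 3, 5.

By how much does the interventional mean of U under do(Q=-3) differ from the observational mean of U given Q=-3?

3

Under do(Q=-3), Q's equation is replaced by Q=-3 for every unit. Per-unit U: -12, -15, -6, -3, -9. Mean = -9.
Conditioning on Q=-3 selects the 3 unit(s) with P ∈ {6, 7, 5}. Their U values: -12, -15, -9. Mean = -12.
Difference = -9 − (-12) = 3.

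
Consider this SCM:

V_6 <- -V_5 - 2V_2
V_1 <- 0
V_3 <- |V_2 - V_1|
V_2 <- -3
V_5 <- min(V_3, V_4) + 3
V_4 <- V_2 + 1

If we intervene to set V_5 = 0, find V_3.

3

do(V_5=0) replaces the equation V_5 <- min(V_3, V_4) + 3 with the constant V_5 = 0.
V_3 is not downstream of the intervention, so its value is determined by the original equations.
V_3 = |V_2 - V_1|  [with V_2=-3, V_1=0]  = 3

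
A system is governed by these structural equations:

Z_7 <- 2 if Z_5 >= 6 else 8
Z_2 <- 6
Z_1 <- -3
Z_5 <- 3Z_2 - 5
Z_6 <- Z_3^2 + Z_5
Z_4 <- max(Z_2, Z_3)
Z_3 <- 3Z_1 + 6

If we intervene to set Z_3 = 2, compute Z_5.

13

do(Z_3=2) replaces the equation Z_3 <- 3Z_1 + 6 with the constant Z_3 = 2.
Z_5 is not downstream of the intervention, so its value is determined by the original equations.
Z_5 = 3Z_2 - 5  [with Z_2=6]  = 13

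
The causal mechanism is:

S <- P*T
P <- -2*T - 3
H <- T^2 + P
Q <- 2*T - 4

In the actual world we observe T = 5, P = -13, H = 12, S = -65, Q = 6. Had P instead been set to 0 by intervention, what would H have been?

25

The intervention breaks the incoming arrows to P: P <- -2*T - 3 no longer applies, and P = 0.
H = T^2 + P  [with T=5, P=0]  = 25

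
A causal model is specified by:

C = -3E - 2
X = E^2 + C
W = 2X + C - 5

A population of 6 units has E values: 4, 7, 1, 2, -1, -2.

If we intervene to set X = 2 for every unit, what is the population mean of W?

Under do(X=2), X's equation is replaced by X=2 for every unit. Per-unit W: -15, -24, -6, -9, 0, 3. Mean = -8.5.

-8.5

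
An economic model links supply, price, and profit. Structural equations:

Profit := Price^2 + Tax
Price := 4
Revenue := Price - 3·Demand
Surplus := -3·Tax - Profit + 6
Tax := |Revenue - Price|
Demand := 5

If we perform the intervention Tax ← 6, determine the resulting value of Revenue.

-11

Under do(Tax=6), the mechanism Tax := |Revenue - Price| is discarded; Tax is fixed at 6.
Since Revenue is not a descendant of the intervened variable, it is unaffected.
Revenue = Price - 3·Demand  [with Price=4, Demand=5]  = -11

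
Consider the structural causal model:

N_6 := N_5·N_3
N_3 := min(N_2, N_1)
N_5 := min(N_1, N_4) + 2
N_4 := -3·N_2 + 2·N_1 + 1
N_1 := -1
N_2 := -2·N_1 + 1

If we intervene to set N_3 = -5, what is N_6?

The intervention breaks the incoming arrows to N_3: N_3 := min(N_2, N_1) no longer applies, and N_3 = -5.
N_2 = -2·N_1 + 1  [with N_1=-1]  = 3
N_4 = -3·N_2 + 2·N_1 + 1  [with N_2=3, N_1=-1]  = -10
N_5 = min(N_1, N_4) + 2  [with N_1=-1, N_4=-10]  = -8
N_6 = N_5·N_3  [with N_5=-8, N_3=-5]  = 40

40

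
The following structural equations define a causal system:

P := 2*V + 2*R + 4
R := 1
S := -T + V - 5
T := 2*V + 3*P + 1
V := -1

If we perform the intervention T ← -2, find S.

Intervening sets T = -2 and removes its equation (T := 2*V + 3*P + 1).
S = -T + V - 5  [with T=-2, V=-1]  = -4

-4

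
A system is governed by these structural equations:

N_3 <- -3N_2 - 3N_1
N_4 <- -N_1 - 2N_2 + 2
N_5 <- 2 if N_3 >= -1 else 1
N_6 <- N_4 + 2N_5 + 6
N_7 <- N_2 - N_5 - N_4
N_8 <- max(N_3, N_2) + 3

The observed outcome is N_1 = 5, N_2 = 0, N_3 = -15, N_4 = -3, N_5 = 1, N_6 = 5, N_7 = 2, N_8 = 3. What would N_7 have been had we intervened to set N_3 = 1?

1

The intervention breaks the incoming arrows to N_3: N_3 <- -3N_2 - 3N_1 no longer applies, and N_3 = 1.
N_4 = -N_1 - 2N_2 + 2  [with N_1=5, N_2=0]  = -3
N_5 = 2 if N_3 >= -1 else 1  [with N_3=1]  = 2
N_7 = N_2 - N_5 - N_4  [with N_2=0, N_5=2, N_4=-3]  = 1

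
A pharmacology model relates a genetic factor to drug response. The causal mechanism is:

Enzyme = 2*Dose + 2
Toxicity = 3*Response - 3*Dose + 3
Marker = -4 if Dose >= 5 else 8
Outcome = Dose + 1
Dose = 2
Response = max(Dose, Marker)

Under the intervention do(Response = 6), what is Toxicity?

Intervening sets Response = 6 and removes its equation (Response = max(Dose, Marker)).
Toxicity = 3*Response - 3*Dose + 3  [with Response=6, Dose=2]  = 15

15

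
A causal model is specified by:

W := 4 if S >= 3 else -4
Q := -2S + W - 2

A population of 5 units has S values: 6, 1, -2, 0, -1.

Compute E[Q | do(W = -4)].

-7.6

The intervention sets W=-4 in all 5 units regardless of S. Recomputing Q per unit gives -18, -8, -2, -6, -4; average -7.6.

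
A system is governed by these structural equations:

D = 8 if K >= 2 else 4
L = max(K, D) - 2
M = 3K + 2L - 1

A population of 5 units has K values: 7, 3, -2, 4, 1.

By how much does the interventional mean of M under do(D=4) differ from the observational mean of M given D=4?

10.5

do(D=4) breaks D's dependence on K. With D=4 fixed, M across the units is 30, 12, -3, 15, 6, mean 12.
Conditioning on D=4 selects the 2 unit(s) with K ∈ {-2, 1}. Their M values: -3, 6. Mean = 1.5.
Difference = 12 − 1.5 = 10.5.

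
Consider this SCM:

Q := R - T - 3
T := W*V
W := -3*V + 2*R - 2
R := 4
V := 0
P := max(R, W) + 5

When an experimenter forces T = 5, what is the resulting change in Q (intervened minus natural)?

Under do(T=5), the mechanism T := W*V is discarded; T is fixed at 5.
Q = R - T - 3  [with R=4, T=5]  = -4
Without intervention: W = -3*V + 2*R - 2  [with V=0, R=4]  = 6; T = W*V  [with W=6, V=0]  = 0; Q = R - T - 3  [with R=4, T=0]  = 1.
Change = -4 − 1 = -5.

-5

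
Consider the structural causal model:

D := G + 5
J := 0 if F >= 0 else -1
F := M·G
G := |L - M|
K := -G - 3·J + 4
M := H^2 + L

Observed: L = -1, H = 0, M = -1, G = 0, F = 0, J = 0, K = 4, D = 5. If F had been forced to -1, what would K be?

7

Under do(F=-1), the mechanism F := M·G is discarded; F is fixed at -1.
M = H^2 + L  [with H=0, L=-1]  = -1
G = |L - M|  [with L=-1, M=-1]  = 0
J = 0 if F >= 0 else -1  [with F=-1]  = -1
K = -G - 3·J + 4  [with G=0, J=-1]  = 7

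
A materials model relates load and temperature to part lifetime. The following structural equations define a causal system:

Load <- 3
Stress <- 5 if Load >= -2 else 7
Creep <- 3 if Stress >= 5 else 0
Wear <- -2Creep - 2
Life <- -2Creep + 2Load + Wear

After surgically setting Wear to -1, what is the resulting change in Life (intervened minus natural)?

7

Intervening sets Wear = -1 and removes its equation (Wear <- -2Creep - 2).
Stress = 5 if Load >= -2 else 7  [with Load=3]  = 5
Creep = 3 if Stress >= 5 else 0  [with Stress=5]  = 3
Life = -2Creep + 2Load + Wear  [with Creep=3, Load=3, Wear=-1]  = -1
Without intervention: Stress = 5 if Load >= -2 else 7  [with Load=3]  = 5; Creep = 3 if Stress >= 5 else 0  [with Stress=5]  = 3; Wear = -2Creep - 2  [with Creep=3]  = -8; Life = -2Creep + 2Load + Wear  [with Creep=3, Load=3, Wear=-8]  = -8.
Change = -1 − (-8) = 7.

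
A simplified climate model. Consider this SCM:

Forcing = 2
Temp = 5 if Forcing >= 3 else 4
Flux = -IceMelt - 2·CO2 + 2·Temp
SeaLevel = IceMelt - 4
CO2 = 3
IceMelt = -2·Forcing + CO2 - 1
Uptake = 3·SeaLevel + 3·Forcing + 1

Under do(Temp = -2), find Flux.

The intervention breaks the incoming arrows to Temp: Temp = 5 if Forcing >= 3 else 4 no longer applies, and Temp = -2.
IceMelt = -2·Forcing + CO2 - 1  [with Forcing=2, CO2=3]  = -2
Flux = -IceMelt - 2·CO2 + 2·Temp  [with IceMelt=-2, CO2=3, Temp=-2]  = -8

-8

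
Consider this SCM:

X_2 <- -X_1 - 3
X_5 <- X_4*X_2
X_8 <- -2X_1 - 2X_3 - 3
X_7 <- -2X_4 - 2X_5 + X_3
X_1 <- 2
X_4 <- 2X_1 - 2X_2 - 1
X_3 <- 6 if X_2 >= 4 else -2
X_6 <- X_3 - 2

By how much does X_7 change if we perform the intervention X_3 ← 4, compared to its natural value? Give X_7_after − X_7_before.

The intervention breaks the incoming arrows to X_3: X_3 <- 6 if X_2 >= 4 else -2 no longer applies, and X_3 = 4.
X_2 = -X_1 - 3  [with X_1=2]  = -5
X_4 = 2X_1 - 2X_2 - 1  [with X_1=2, X_2=-5]  = 13
X_5 = X_4*X_2  [with X_4=13, X_2=-5]  = -65
X_7 = -2X_4 - 2X_5 + X_3  [with X_4=13, X_5=-65, X_3=4]  = 108
Without intervention: X_2 = -X_1 - 3  [with X_1=2]  = -5; X_3 = 6 if X_2 >= 4 else -2  [with X_2=-5]  = -2; X_4 = 2X_1 - 2X_2 - 1  [with X_1=2, X_2=-5]  = 13; X_5 = X_4*X_2  [with X_4=13, X_2=-5]  = -65; X_7 = -2X_4 - 2X_5 + X_3  [with X_4=13, X_5=-65, X_3=-2]  = 102.
Change = 108 − 102 = 6.

6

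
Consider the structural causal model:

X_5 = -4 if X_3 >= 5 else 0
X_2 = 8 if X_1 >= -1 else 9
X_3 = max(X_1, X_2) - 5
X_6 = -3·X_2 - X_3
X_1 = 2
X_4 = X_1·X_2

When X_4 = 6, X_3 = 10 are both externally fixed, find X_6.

-34

The joint intervention fixes X_4 = 6, X_3 = 10, removing each variable's own equation.
X_2 = 8 if X_1 >= -1 else 9  [with X_1=2]  = 8
X_6 = -3·X_2 - X_3  [with X_2=8, X_3=10]  = -34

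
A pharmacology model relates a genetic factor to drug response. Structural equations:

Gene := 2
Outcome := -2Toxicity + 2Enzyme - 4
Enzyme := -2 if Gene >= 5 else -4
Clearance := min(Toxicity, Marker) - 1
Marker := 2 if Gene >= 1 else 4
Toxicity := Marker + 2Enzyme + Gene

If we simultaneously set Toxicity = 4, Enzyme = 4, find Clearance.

1

The joint intervention fixes Toxicity = 4, Enzyme = 4, removing each variable's own equation.
Marker = 2 if Gene >= 1 else 4  [with Gene=2]  = 2
Clearance = min(Toxicity, Marker) - 1  [with Toxicity=4, Marker=2]  = 1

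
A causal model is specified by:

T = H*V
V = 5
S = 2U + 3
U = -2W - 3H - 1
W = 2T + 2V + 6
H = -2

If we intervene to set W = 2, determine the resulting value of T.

Under do(W=2), the mechanism W = 2T + 2V + 6 is discarded; W is fixed at 2.
Since T is not a descendant of the intervened variable, it is unaffected.
T = H*V  [with H=-2, V=5]  = -10

-10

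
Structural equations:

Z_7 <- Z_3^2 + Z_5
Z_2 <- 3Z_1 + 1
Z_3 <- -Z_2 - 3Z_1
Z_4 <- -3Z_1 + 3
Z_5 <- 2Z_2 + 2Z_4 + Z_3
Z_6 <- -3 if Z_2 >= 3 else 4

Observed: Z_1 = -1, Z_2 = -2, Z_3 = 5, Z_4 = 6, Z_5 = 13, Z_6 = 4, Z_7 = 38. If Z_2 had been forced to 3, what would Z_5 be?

do(Z_2=3) replaces the equation Z_2 <- 3Z_1 + 1 with the constant Z_2 = 3.
Z_3 = -Z_2 - 3Z_1  [with Z_2=3, Z_1=-1]  = 0
Z_4 = -3Z_1 + 3  [with Z_1=-1]  = 6
Z_5 = 2Z_2 + 2Z_4 + Z_3  [with Z_2=3, Z_4=6, Z_3=0]  = 18

18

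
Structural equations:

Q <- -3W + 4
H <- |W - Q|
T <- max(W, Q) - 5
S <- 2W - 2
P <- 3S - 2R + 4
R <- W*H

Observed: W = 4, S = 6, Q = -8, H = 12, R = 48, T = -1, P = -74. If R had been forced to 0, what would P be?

22

Under do(R=0), the mechanism R <- W*H is discarded; R is fixed at 0.
S = 2W - 2  [with W=4]  = 6
P = 3S - 2R + 4  [with S=6, R=0]  = 22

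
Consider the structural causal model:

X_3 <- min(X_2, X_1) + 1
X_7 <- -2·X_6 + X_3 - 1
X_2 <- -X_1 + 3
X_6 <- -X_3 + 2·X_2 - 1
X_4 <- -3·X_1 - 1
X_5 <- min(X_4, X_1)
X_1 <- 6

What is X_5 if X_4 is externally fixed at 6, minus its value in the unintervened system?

Intervening sets X_4 = 6 and removes its equation (X_4 <- -3·X_1 - 1).
X_5 = min(X_4, X_1)  [with X_4=6, X_1=6]  = 6
Without intervention: X_4 = -3·X_1 - 1  [with X_1=6]  = -19; X_5 = min(X_4, X_1)  [with X_4=-19, X_1=6]  = -19.
Change = 6 − (-19) = 25.

25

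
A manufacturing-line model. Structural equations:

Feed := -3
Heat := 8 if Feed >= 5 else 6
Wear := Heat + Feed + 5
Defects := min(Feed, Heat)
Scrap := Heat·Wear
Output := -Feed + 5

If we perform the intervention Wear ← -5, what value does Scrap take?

-30

do(Wear=-5) replaces the equation Wear := Heat + Feed + 5 with the constant Wear = -5.
Heat = 8 if Feed >= 5 else 6  [with Feed=-3]  = 6
Scrap = Heat·Wear  [with Heat=6, Wear=-5]  = -30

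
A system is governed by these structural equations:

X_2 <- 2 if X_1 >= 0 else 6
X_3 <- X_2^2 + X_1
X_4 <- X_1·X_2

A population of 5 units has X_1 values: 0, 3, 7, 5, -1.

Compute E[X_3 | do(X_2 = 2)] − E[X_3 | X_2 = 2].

Every unit gets X_2=2 under the intervention. X_3 values become 4, 7, 11, 9, 3; E[X_3|do(X_2=2)] = 6.8.
Observing X_2=2 restricts to units where X_2's equation naturally yields 2: X_1 ∈ {0, 3, 7, 5}. In that subpopulation X_3 = 4, 7, 11, 9, mean 7.75.
Difference = 6.8 − 7.75 = -0.95.

-0.95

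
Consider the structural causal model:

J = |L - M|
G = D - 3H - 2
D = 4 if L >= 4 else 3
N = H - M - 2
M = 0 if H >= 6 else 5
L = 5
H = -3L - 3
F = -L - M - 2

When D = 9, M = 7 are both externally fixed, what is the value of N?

Setting D = 9, M = 7 by intervention discards those variables' equations.
H = -3L - 3  [with L=5]  = -18
N = H - M - 2  [with H=-18, M=7]  = -27

-27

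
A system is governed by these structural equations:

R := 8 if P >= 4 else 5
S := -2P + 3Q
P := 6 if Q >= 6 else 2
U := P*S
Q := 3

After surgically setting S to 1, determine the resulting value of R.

5

do(S=1) replaces the equation S := -2P + 3Q with the constant S = 1.
R is not downstream of the intervention, so its value is determined by the original equations.
P = 6 if Q >= 6 else 2  [with Q=3]  = 2
R = 8 if P >= 4 else 5  [with P=2]  = 5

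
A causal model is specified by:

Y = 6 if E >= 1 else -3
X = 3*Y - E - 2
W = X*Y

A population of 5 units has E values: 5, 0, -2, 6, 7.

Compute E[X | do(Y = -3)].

The intervention sets Y=-3 in all 5 units regardless of E. Recomputing X per unit gives -16, -11, -9, -17, -18; average -14.2.

-14.2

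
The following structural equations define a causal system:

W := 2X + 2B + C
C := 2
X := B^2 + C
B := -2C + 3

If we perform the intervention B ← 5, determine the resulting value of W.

66

Under do(B=5), the mechanism B := -2C + 3 is discarded; B is fixed at 5.
X = B^2 + C  [with B=5, C=2]  = 27
W = 2X + 2B + C  [with X=27, B=5, C=2]  = 66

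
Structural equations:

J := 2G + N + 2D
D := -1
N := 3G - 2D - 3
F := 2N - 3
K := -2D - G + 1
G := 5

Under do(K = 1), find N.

14

The intervention breaks the incoming arrows to K: K := -2D - G + 1 no longer applies, and K = 1.
N is not downstream of the intervention, so its value is determined by the original equations.
N = 3G - 2D - 3  [with G=5, D=-1]  = 14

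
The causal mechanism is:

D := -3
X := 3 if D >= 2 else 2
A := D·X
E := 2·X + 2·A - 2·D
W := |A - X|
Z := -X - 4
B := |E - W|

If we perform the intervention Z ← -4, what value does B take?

Intervening sets Z = -4 and removes its equation (Z := -X - 4).
No directed path runs from Z to B, so B keeps its natural value.
X = 3 if D >= 2 else 2  [with D=-3]  = 2
A = D·X  [with D=-3, X=2]  = -6
E = 2·X + 2·A - 2·D  [with X=2, A=-6, D=-3]  = -2
W = |A - X|  [with A=-6, X=2]  = 8
B = |E - W|  [with E=-2, W=8]  = 10

10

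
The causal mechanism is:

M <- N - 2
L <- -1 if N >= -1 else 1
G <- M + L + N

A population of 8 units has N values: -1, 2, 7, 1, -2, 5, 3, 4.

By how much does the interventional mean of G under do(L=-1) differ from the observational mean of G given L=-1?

Under do(L=-1), L's equation is replaced by L=-1 for every unit. Per-unit G: -5, 1, 11, -1, -7, 7, 3, 5. Mean = 1.75.
E[G|L=-1] averages over only the 7 units with L=-1 (N = -1, 2, 7, 1, 5, 3, 4): G = -5, 1, 11, -1, 7, 3, 5, mean 3.
Difference = 1.75 − 3 = -1.25.

-1.25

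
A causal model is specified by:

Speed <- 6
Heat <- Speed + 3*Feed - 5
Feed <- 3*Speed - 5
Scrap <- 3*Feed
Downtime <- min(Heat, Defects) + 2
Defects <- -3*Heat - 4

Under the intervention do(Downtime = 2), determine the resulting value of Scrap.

39

do(Downtime=2) replaces the equation Downtime <- min(Heat, Defects) + 2 with the constant Downtime = 2.
Since Scrap is not a descendant of the intervened variable, it is unaffected.
Feed = 3*Speed - 5  [with Speed=6]  = 13
Scrap = 3*Feed  [with Feed=13]  = 39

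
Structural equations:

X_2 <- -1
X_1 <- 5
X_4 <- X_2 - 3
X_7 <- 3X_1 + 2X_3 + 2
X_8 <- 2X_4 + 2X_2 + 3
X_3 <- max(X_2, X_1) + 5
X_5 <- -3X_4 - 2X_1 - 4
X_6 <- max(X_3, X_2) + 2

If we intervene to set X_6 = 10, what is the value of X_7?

37

Intervening sets X_6 = 10 and removes its equation (X_6 <- max(X_3, X_2) + 2).
No directed path runs from X_6 to X_7, so X_7 keeps its natural value.
X_3 = max(X_2, X_1) + 5  [with X_2=-1, X_1=5]  = 10
X_7 = 3X_1 + 2X_3 + 2  [with X_1=5, X_3=10]  = 37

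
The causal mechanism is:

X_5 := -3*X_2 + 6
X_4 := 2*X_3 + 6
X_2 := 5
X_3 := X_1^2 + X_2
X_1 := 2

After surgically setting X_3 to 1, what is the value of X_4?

The intervention breaks the incoming arrows to X_3: X_3 := X_1^2 + X_2 no longer applies, and X_3 = 1.
X_4 = 2*X_3 + 6  [with X_3=1]  = 8

8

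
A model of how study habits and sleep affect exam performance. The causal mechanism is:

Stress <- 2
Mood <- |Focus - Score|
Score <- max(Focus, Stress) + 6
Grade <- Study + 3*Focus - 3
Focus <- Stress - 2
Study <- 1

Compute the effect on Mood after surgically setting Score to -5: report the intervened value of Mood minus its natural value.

-3

Intervening sets Score = -5 and removes its equation (Score <- max(Focus, Stress) + 6).
Focus = Stress - 2  [with Stress=2]  = 0
Mood = |Focus - Score|  [with Focus=0, Score=-5]  = 5
Without intervention: Focus = Stress - 2  [with Stress=2]  = 0; Score = max(Focus, Stress) + 6  [with Focus=0, Stress=2]  = 8; Mood = |Focus - Score|  [with Focus=0, Score=8]  = 8.
Change = 5 − 8 = -3.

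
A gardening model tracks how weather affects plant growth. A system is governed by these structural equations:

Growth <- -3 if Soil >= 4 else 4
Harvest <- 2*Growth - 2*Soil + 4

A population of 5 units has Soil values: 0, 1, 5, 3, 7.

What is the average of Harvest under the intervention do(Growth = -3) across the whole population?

-8.4

Under do(Growth=-3), Growth's equation is replaced by Growth=-3 for every unit. Per-unit Harvest: -2, -4, -12, -8, -16. Mean = -8.4.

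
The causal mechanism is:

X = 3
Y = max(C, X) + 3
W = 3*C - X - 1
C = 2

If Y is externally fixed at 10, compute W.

2

The intervention breaks the incoming arrows to Y: Y = max(C, X) + 3 no longer applies, and Y = 10.
W is not downstream of the intervention, so its value is determined by the original equations.
W = 3*C - X - 1  [with C=2, X=3]  = 2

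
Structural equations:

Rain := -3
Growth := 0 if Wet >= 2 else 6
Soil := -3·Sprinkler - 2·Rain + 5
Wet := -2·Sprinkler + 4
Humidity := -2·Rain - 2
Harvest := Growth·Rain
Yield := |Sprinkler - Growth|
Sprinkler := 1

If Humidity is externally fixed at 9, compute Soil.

do(Humidity=9) replaces the equation Humidity := -2·Rain - 2 with the constant Humidity = 9.
Soil is not downstream of the intervention, so its value is determined by the original equations.
Soil = -3·Sprinkler - 2·Rain + 5  [with Sprinkler=1, Rain=-3]  = 8

8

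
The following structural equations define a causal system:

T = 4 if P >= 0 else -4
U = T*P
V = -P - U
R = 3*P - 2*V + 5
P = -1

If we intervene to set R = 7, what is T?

Under do(R=7), the mechanism R = 3*P - 2*V + 5 is discarded; R is fixed at 7.
No directed path runs from R to T, so T keeps its natural value.
T = 4 if P >= 0 else -4  [with P=-1]  = -4

-4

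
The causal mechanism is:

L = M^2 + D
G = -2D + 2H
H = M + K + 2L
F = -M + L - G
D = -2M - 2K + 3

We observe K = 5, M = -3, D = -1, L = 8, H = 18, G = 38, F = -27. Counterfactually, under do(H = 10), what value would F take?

Under do(H=10), the mechanism H = M + K + 2L is discarded; H is fixed at 10.
D = -2M - 2K + 3  [with M=-3, K=5]  = -1
L = M^2 + D  [with M=-3, D=-1]  = 8
G = -2D + 2H  [with D=-1, H=10]  = 22
F = -M + L - G  [with M=-3, L=8, G=22]  = -11

-11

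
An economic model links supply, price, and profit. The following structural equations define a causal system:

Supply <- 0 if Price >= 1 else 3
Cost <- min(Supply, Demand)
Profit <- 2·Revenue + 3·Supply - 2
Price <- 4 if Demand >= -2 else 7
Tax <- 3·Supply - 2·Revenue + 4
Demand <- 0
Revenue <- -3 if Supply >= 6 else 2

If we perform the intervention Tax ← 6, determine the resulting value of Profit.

2

Intervening sets Tax = 6 and removes its equation (Tax <- 3·Supply - 2·Revenue + 4).
No directed path runs from Tax to Profit, so Profit keeps its natural value.
Price = 4 if Demand >= -2 else 7  [with Demand=0]  = 4
Supply = 0 if Price >= 1 else 3  [with Price=4]  = 0
Revenue = -3 if Supply >= 6 else 2  [with Supply=0]  = 2
Profit = 2·Revenue + 3·Supply - 2  [with Revenue=2, Supply=0]  = 2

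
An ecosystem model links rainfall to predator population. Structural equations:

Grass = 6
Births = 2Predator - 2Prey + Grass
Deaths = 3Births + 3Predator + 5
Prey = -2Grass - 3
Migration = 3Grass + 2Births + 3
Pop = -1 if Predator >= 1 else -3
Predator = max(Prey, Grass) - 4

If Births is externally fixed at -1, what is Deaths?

Intervening sets Births = -1 and removes its equation (Births = 2Predator - 2Prey + Grass).
Prey = -2Grass - 3  [with Grass=6]  = -15
Predator = max(Prey, Grass) - 4  [with Prey=-15, Grass=6]  = 2
Deaths = 3Births + 3Predator + 5  [with Births=-1, Predator=2]  = 8

8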